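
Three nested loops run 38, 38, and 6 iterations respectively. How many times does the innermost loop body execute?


Loop 1 (outermost): 38 iterations
Loop 2 (middle): 38 iterations per outer
Loop 3 (innermost): 6 iterations per middle
Total = 38 * 38 * 6 = 8664


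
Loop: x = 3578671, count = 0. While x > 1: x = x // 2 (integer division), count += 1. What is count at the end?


The variable x halves each step:
x = 3578671 -> 1789335 -> 894667 -> 447333 -> 223666 -> 111833 -> 55916 -> 27958 -> 13979 -> 6989 -> 3494 -> 1747 -> 873 -> 436 -> 218 -> 109 -> 54 -> 27 -> 13 -> 6 -> 3 -> 1
Number of halvings = floor(log2(3578671)) = 21


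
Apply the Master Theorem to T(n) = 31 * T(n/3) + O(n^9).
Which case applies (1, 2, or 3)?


The Master Theorem: T(n) = a*T(n/b) + O(n^c)
  a = 31, b = 3, c = 9
log_b(a) = log_3(31) ~ 3.126
Compare b^c with a: 3^9 = 19683 > 31, so c > log_b(a).
Since c > log_b(a), Case 3 applies.
T(n) = O(n^9)
Master Theorem case = 3


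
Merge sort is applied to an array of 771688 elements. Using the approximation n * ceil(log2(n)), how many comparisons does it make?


Merge sort divides the array into halves recursively.
Number of levels = ceil(log2(771688)) = 20
At each level, approximately n = 771688 comparisons are needed for merging.
Total comparisons ~ n * ceil(log2(n)) = 771688 * 20 = 15433760


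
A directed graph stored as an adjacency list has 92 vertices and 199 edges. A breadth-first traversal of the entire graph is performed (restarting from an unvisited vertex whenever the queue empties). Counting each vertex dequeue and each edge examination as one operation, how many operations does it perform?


A full BFS traversal dequeues each vertex once and examines each edge once.
Vertex visits: 92
Edge visits: 199
V + E = 92 + 199 = 291


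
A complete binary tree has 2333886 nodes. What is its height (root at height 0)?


In a complete binary tree, level k holds nodes 2^k .. 2^(k+1)-1 (1-indexed).
Height = floor(log2(n)) = floor(log2(2333886)) = 21
Check: 2^21 = 2097152 <= 2333886 < 4194304 = 2^22


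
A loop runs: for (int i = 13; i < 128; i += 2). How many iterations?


Loop starts at i = 13, increments by 2, stops when i >= 128.
Number of iterations = ceil((128 - 13) / 2)
= ceil(115 / 2)
= 58


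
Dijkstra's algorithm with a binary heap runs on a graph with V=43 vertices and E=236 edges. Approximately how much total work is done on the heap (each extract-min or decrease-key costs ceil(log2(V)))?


Dijkstra with a binary heap: each vertex is extracted once, each edge may relax once.
Each heap operation costs O(log V).
V + E = 43 + 236 = 279
ceil(log2(43)) = 6 (since 2^5 = 32 < 43 <= 64 = 2^6)
Total heap work = (V+E) * ceil(log2(V)) = 279 * 6 = 1674


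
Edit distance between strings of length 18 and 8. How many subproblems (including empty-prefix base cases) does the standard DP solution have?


The table includes base cases (empty prefixes).
Rows: (m+1) = 19
Columns: (n+1) = 9
Total = 19 * 9 = 171


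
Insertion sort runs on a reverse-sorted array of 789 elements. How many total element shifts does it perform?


Sum of shifts = 1 + 2 + 3 + ... + 788
= 789 * 788 / 2
= 621732 / 2
= 310866


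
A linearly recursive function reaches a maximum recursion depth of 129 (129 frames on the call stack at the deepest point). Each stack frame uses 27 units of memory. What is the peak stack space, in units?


Maximum recursion depth = 129 frames
Memory per frame = 27 units
Total stack space = depth * frame_size
= 129 * 27 = 3483


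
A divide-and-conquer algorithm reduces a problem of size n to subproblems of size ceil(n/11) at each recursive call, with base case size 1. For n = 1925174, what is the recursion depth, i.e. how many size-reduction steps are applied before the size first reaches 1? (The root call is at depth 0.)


Each step divides the size by 11 (rounding up); after k steps the size is ceil(n/11^k), which equals 1 exactly when 11^k >= n.
So the depth is the smallest k with 11^k >= 1925174, i.e. ceil(log_11(1925174)).
11^6 = 1771561 < 1925174 <= 19487171 = 11^7
Recursion depth = 7


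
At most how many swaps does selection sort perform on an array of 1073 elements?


Each of the 1072 passes places one element in its final position.
Pass 1: swap minimum into position 0
Pass 2: swap minimum of remaining into position 1
...
Pass 1072: last two elements, one swap
Maximum swaps = 1073 - 1 = 1072


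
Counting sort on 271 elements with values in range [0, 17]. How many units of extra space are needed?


Output array size: 271 (to store sorted result)
Count array size: 18 (one slot per possible value, range 0 to 17)
Total extra space = 271 + 18 = 289


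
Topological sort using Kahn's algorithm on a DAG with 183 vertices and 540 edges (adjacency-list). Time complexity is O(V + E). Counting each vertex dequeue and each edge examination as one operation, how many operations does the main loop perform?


Kahn's algorithm:
  1. Compute in-degrees: O(V + E)
  2. Process queue: each vertex dequeued once (O(V))
     each edge examined once (O(E))
Total = V + E = 183 + 540 = 723


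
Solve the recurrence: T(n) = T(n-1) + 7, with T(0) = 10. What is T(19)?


Unrolling the recurrence:
T(19) = T(18) + 7
       = T(17) + 7 + 7
       = T(16) + 7*3
       ...
       = T(0) + 7*19
       = 10 + 133 = 143


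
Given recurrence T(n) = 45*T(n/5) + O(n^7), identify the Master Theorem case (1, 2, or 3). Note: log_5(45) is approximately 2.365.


Master Theorem parameters: a=45, b=5, c=7
log_b(a) = 2.365
Compare b^c with a: 5^7 = 78125 > 45, so c > log_b(a).
Comparing c=7 vs log_b(a)=2.365:
7 > 2.365 => Case 3
Result: T(n) = O(n^7)
Master Theorem case = 3


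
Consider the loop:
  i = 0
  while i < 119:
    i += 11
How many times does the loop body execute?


Starting at i = 0, each iteration adds 11.
Iterations until i >= 119:
  Iteration 1: i = 0 -> i = 11
  Iteration 2: i = 11 -> i = 22
  Iteration 3: i = 22 -> i = 33
  Iteration 4: i = 33 -> i = 44
  Iteration 5: i = 44 -> i = 55
  Iteration 6: i = 55 -> i = 66
  Iteration 7: i = 66 -> i = 77
  Iteration 8: i = 77 -> i = 88
  ... continuing ...
Total iterations = ceil(119/11) = 11


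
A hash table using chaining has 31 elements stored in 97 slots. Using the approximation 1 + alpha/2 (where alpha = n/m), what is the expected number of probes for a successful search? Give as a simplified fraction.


Load factor alpha = n/m = 31/97
Expected probes = 1 + alpha/2 = 1 + 31/(2*97)
= 1 + 31/194
= 194/194 + 31/194
= 225/194


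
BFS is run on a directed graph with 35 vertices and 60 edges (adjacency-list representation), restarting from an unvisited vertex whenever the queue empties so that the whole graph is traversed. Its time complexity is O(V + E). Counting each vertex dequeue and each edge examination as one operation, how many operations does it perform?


A full BFS traversal dequeues each vertex exactly once and examines each directed edge exactly once.
V = 35 (vertex processing cost)
E = 60 (edge examination cost)
Total operations proportional to V + E = 35 + 60 = 95


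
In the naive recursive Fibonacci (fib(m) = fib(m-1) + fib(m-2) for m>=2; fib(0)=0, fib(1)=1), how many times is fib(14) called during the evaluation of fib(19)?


Let N(m) = number of times fib(m) is called while evaluating fib(19).
N(19) = 1 (the initial call).
N(18) = 1 (only fib(19) calls it).
For 1 <= m <= 17: fib(m) is called by fib(m+1) and fib(m+2), so
  N(m) = N(m+1) + N(m+2).
fib(0) is called only by fib(2), so N(0) = N(2).
Walk down from m=19:
  N(19)=1, N(18)=1, N(17)=2, N(16)=3, N(15)=5, N(14)=8
N(14) = 8


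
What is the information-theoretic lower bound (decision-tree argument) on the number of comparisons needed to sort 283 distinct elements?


A binary decision tree of height h has at most 2^h leaves and needs at least n! of them, so h >= ceil(log2(n!)).
283! is far too large to multiply out, so use Stirling's series:
  ln(n!) ~ n ln n - n + (1/2) ln(2 pi n) + 1/(12n)  (error below 1/(360 n^3), negligible here)
  ln(283) = 5.6454469
  n ln n = 283 * 5.6454469 = 1597.6615
  (1/2) ln(2 pi * 283) = (1/2) ln(1778.1414) = 3.7417
  1/(12*283) = 0.0003
  ln(283!) ~ 1597.6615 - 283 + 3.7417 + 0.0003 = 1318.4035
Convert to base 2: log2(283!) = 1318.4035 / ln 2 = 1318.4035 / 0.69314718 = 1902.0542
ceil(1902.0542) = 1903


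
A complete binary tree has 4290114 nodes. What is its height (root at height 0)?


In a complete binary tree, level k holds nodes 2^k .. 2^(k+1)-1 (1-indexed).
Height = floor(log2(n)) = floor(log2(4290114)) = 22
Check: 2^22 = 4194304 <= 4290114 < 8388608 = 2^23


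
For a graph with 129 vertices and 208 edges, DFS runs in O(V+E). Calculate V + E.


A full DFS traversal visits each vertex once and examines each edge once.
V = 129
E = 208
Sum = 129 + 208 = 337


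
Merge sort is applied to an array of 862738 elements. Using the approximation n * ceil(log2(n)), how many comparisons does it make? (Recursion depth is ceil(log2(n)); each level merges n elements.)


Merge sort divides the array into halves recursively.
Number of levels = ceil(log2(862738)) = 20
At each level, approximately n = 862738 comparisons are needed for merging.
Total comparisons ~ n * ceil(log2(n)) = 862738 * 20 = 17254760


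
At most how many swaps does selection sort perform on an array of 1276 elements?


Each of the 1275 passes places one element in its final position.
Pass 1: swap minimum into position 0
Pass 2: swap minimum of remaining into position 1
...
Pass 1275: last two elements, one swap
Maximum swaps = 1276 - 1 = 1275


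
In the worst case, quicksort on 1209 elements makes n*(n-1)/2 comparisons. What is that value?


Sum of comparisons per partition:
1208 + 1207 + ... + 1 + 0
= 1209 * (1209 - 1) / 2
= 1209 * 1208 / 2
= 730236


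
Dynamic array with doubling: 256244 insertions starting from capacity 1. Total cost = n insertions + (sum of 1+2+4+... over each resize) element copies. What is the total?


n = 256244
Insertion costs: 256244
Resizes copy 1, 2, 4, ... up to the largest power of 2 that is <= n-1 = 256243, i.e. 131072.
Copy costs = 1 + 2 + 4 + 8 + 16 + 32 + 64 + 128 + 256 + 512 + 1024 + 2048 + 4096 + 8192 + 16384 + 32768 + 65536 + 131072 = 262143
Total = 256244 + 262143 = 518387


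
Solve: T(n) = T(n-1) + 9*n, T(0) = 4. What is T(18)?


Expanding the recurrence:
T(18) = T(17) + 9*18
       = T(16) + 9*17 + 9*18
       ...
       = T(0) + 9*(1 + 2 + ... + 18)
       = 4 + 9 * 18*19/2
       = 4 + 9 * 171
       = 4 + 1539 = 1543


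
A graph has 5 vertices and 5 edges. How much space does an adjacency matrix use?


Adjacency matrix: V x V grid of entries
Space = V^2 = 5^2 = 5 * 5 = 25


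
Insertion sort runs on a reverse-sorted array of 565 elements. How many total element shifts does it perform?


Sum of shifts = 1 + 2 + 3 + ... + 564
= 565 * 564 / 2
= 318660 / 2
= 159330


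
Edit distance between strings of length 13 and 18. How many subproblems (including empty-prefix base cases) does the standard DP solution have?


The table includes base cases (empty prefixes).
Rows: (m+1) = 14
Columns: (n+1) = 19
Total = 14 * 19 = 266


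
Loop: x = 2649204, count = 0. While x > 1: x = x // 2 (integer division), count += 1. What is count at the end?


The variable x halves each step:
x = 2649204 -> 1324602 -> 662301 -> 331150 -> 165575 -> 82787 -> 41393 -> 20696 -> 10348 -> 5174 -> 2587 -> 1293 -> 646 -> 323 -> 161 -> 80 -> 40 -> 20 -> 10 -> 5 -> 2 -> 1
Number of halvings = floor(log2(2649204)) = 21


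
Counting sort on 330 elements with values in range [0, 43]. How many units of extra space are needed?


Output array size: 330 (to store sorted result)
Count array size: 44 (one slot per possible value, range 0 to 43)
Total extra space = 330 + 44 = 374


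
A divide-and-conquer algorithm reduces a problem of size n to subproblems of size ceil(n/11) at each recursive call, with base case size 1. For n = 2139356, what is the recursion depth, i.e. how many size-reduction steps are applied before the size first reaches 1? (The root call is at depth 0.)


Each step divides the size by 11 (rounding up); after k steps the size is ceil(n/11^k), which equals 1 exactly when 11^k >= n.
So the depth is the smallest k with 11^k >= 2139356, i.e. ceil(log_11(2139356)).
11^6 = 1771561 < 2139356 <= 19487171 = 11^7
Recursion depth = 7


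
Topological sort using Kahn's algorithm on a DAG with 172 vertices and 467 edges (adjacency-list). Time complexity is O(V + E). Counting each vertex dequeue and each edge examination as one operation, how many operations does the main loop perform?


Kahn's algorithm:
  1. Compute in-degrees: O(V + E)
  2. Process queue: each vertex dequeued once (O(V))
     each edge examined once (O(E))
Total = V + E = 172 + 467 = 639


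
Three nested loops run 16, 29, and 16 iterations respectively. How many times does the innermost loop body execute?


Loop 1 (outermost): 16 iterations
Loop 2 (middle): 29 iterations per outer
Loop 3 (innermost): 16 iterations per middle
Total = 16 * 29 * 16 = 7424


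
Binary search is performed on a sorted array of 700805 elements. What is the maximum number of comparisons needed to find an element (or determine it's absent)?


Binary search halves the search space each comparison:
  Step 1: search space = 700805 -> 350402
  Step 2: search space = 350402 -> 175201
  Step 3: search space = 175201 -> 87600
  Step 4: search space = 87600 -> 43800
  Step 5: search space = 43800 -> 21900
  Step 6: search space = 21900 -> 10950
  Step 7: search space = 10950 -> 5475
  Step 8: search space = 5475 -> 2737
  Step 9: search space = 2737 -> 1368
  Step 10: search space = 1368 -> 684
  Step 11: search space = 684 -> 342
  Step 12: search space = 342 -> 171
  Step 13: search space = 171 -> 85
  Step 14: search space = 85 -> 42
  Step 15: search space = 42 -> 21
  Step 16: search space = 21 -> 10
  Step 17: search space = 10 -> 5
  Step 18: search space = 5 -> 2
  Step 19: search space = 2 -> 1
  Step 20: search space = 1 (final check)
Maximum comparisons = floor(log2(700805)) + 1 = 19 + 1 = 20


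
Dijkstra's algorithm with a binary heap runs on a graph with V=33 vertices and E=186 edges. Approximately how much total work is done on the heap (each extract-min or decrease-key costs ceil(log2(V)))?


Dijkstra with a binary heap: each vertex is extracted once, each edge may relax once.
Each heap operation costs O(log V).
V + E = 33 + 186 = 219
ceil(log2(33)) = 6 (since 2^5 = 32 < 33 <= 64 = 2^6)
Total heap work = (V+E) * ceil(log2(V)) = 219 * 6 = 1314


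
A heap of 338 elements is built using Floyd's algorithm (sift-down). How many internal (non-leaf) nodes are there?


Leaf nodes occupy roughly half the array.
Sift-down is called for each internal node, starting from the last one.
Internal nodes = floor(n/2) = floor(338/2) = 169


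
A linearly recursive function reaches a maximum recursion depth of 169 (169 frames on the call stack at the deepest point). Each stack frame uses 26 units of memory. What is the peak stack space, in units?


Maximum recursion depth = 169 frames
Memory per frame = 26 units
Total stack space = depth * frame_size
= 169 * 26 = 4394


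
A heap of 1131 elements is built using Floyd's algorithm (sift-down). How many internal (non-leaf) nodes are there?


Leaf nodes occupy roughly half the array.
Sift-down is called for each internal node, starting from the last one.
Internal nodes = floor(n/2) = floor(1131/2) = 565


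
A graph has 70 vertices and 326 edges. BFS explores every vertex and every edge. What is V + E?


A full BFS traversal dequeues each vertex once and examines each edge once.
Vertex visits: 70
Edge visits: 326
V + E = 70 + 326 = 396


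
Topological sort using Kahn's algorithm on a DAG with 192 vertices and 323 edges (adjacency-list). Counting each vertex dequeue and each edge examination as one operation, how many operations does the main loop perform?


Kahn's algorithm:
  1. Compute in-degrees: O(V + E)
  2. Process queue: each vertex dequeued once (O(V))
     each edge examined once (O(E))
Total = V + E = 192 + 323 = 515


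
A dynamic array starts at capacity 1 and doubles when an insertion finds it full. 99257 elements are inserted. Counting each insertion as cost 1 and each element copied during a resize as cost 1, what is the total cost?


n = 99257
Insertion costs: 99257
Resizes copy 1, 2, 4, ... up to the largest power of 2 that is <= n-1 = 99256, i.e. 65536.
Copy costs = 1 + 2 + 4 + 8 + 16 + 32 + 64 + 128 + 256 + 512 + 1024 + 2048 + 4096 + 8192 + 16384 + 32768 + 65536 = 131071
Total = 99257 + 131071 = 230328


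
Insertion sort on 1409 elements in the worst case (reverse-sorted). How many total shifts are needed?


In the worst case (reverse-sorted), each element shifts past all previous:
  Element 1: 1 shifts
  Element 2: 2 shifts
  Element 3: 3 shifts
  Element 4: 4 shifts
  Element 5: 5 shifts
  ...
  Element 1408: 1408 shifts
Total = 1 + 2 + ... + 1408
= 1409*(1409-1)/2 = 991936


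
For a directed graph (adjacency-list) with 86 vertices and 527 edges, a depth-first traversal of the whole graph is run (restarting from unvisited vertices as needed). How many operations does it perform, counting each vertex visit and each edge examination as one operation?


A full DFS traversal visits each vertex once and examines each edge once.
V = 86
E = 527
Sum = 86 + 527 = 613


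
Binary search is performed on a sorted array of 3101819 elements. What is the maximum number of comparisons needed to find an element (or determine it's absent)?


Binary search halves the search space each comparison:
  Step 1: search space = 3101819 -> 1550909
  Step 2: search space = 1550909 -> 775454
  Step 3: search space = 775454 -> 387727
  Step 4: search space = 387727 -> 193863
  Step 5: search space = 193863 -> 96931
  Step 6: search space = 96931 -> 48465
  Step 7: search space = 48465 -> 24232
  Step 8: search space = 24232 -> 12116
  Step 9: search space = 12116 -> 6058
  Step 10: search space = 6058 -> 3029
  Step 11: search space = 3029 -> 1514
  Step 12: search space = 1514 -> 757
  Step 13: search space = 757 -> 378
  Step 14: search space = 378 -> 189
  Step 15: search space = 189 -> 94
  Step 16: search space = 94 -> 47
  Step 17: search space = 47 -> 23
  Step 18: search space = 23 -> 11
  Step 19: search space = 11 -> 5
  Step 20: search space = 5 -> 2
  Step 21: search space = 2 -> 1
  Step 22: search space = 1 (final check)
Maximum comparisons = floor(log2(3101819)) + 1 = 21 + 1 = 22


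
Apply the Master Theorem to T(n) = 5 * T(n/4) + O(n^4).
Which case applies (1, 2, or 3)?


The Master Theorem: T(n) = a*T(n/b) + O(n^c)
  a = 5, b = 4, c = 4
log_b(a) = log_4(5) ~ 1.161
Compare b^c with a: 4^4 = 256 > 5, so c > log_b(a).
Since c > log_b(a), Case 3 applies.
T(n) = O(n^4)
Master Theorem case = 3


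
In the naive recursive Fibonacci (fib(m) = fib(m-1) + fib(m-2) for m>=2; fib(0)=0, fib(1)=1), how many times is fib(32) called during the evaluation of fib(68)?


Let N(m) = number of times fib(m) is called while evaluating fib(68).
N(68) = 1 (the initial call).
N(67) = 1 (only fib(68) calls it).
For 1 <= m <= 66: fib(m) is called by fib(m+1) and fib(m+2), so
  N(m) = N(m+1) + N(m+2).
fib(0) is called only by fib(2), so N(0) = N(2).
Walk down from m=68:
  N(68)=1, N(67)=1, N(66)=2, N(65)=3, N(64)=5, N(63)=8, N(62)=13, N(61)=21, N(60)=34, N(59)=55, N(58)=89, N(57)=144, N(56)=233, N(55)=377, N(54)=610, N(53)=987, N(52)=1597, N(51)=2584, N(50)=4181, N(49)=6765, N(48)=10946, N(47)=17711, N(46)=28657, N(45)=46368, N(44)=75025, N(43)=121393, N(42)=196418, N(41)=317811, N(40)=514229, N(39)=832040, N(38)=1346269, N(37)=2178309, N(36)=3524578, N(35)=5702887, N(34)=9227465, N(33)=14930352, N(32)=24157817
N(32) = 24157817


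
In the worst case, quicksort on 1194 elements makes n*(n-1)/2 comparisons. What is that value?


Sum of comparisons per partition:
1193 + 1192 + ... + 1 + 0
= 1194 * (1194 - 1) / 2
= 1194 * 1193 / 2
= 712221


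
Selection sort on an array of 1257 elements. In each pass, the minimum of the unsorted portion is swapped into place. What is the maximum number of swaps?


Selection sort performs one swap per pass:
  Pass 1: find min in positions 0 to 1256, swap with position 0
  Pass 2: find min in positions 1 to 1256, swap with position 1
  Pass 3: find min in positions 2 to 1256, swap with position 2
  Pass 4: find min in positions 3 to 1256, swap with position 3
  Pass 5: find min in positions 4 to 1256, swap with position 4
  ... (1251 more passes)
Total passes (and swaps) = n - 1 = 1257 - 1 = 1256


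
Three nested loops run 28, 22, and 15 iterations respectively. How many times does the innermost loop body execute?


Loop 1 (outermost): 28 iterations
Loop 2 (middle): 22 iterations per outer
Loop 3 (innermost): 15 iterations per middle
Total = 28 * 22 * 15 = 9240


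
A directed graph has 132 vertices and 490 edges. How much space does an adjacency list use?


Adjacency list: one list head per vertex + one entry per edge
Vertex heads: 132
Edge entries: 490
Total = 132 + 490 = 622


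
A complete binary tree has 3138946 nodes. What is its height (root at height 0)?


In a complete binary tree, level k holds nodes 2^k .. 2^(k+1)-1 (1-indexed).
Height = floor(log2(n)) = floor(log2(3138946)) = 21
Check: 2^21 = 2097152 <= 3138946 < 4194304 = 2^22


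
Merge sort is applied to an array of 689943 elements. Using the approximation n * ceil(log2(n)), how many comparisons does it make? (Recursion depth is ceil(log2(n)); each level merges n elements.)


Merge sort divides the array into halves recursively.
Number of levels = ceil(log2(689943)) = 20
At each level, approximately n = 689943 comparisons are needed for merging.
Total comparisons ~ n * ceil(log2(n)) = 689943 * 20 = 13798860


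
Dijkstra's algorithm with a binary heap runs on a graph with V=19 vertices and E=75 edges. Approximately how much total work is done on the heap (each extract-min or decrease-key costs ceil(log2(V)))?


Dijkstra with a binary heap: each vertex is extracted once, each edge may relax once.
Each heap operation costs O(log V).
V + E = 19 + 75 = 94
ceil(log2(19)) = 5 (since 2^4 = 16 < 19 <= 32 = 2^5)
Total heap work = (V+E) * ceil(log2(V)) = 94 * 5 = 470


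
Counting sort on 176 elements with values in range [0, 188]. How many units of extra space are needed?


Output array size: 176 (to store sorted result)
Count array size: 189 (one slot per possible value, range 0 to 188)
Total extra space = 176 + 189 = 365


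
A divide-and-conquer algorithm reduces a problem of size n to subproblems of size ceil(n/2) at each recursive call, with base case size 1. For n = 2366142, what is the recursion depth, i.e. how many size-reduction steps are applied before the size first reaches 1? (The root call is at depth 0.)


Each step divides the size by 2 (rounding up); after k steps the size is ceil(n/2^k), which equals 1 exactly when 2^k >= n.
So the depth is the smallest k with 2^k >= 2366142, i.e. ceil(log_2(2366142)).
2^21 = 2097152 < 2366142 <= 4194304 = 2^22
Recursion depth = 22


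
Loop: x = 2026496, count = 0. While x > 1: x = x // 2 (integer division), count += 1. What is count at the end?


The variable x halves each step:
x = 2026496 -> 1013248 -> 506624 -> 253312 -> 126656 -> 63328 -> 31664 -> 15832 -> 7916 -> 3958 -> 1979 -> 989 -> 494 -> 247 -> 123 -> 61 -> 30 -> 15 -> 7 -> 3 -> 1
Number of halvings = floor(log2(2026496)) = 20


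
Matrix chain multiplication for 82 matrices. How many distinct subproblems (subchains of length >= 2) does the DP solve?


Subproblems are indexed by (i, j) where i < j.
Number of such pairs = n*(n-1)/2
= 82 * 81 / 2
= 3321


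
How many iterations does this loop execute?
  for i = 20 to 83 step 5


The loop variable i takes values starting at 20 and increments by 5 each iteration.
Sequence: i = 20, 25, 30, 35, 40, 45, 50, 55, 60, ...
The upper bound 83 is inclusive, so the count is floor((last - first) / step) + 1:
floor((83 - 20) / 5) + 1 = floor(63/5) + 1 = 12 + 1 = 13


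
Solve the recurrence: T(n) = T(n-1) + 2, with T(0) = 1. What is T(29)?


Unrolling the recurrence:
T(29) = T(28) + 2
       = T(27) + 2 + 2
       = T(26) + 2*3
       ...
       = T(0) + 2*29
       = 1 + 58 = 59


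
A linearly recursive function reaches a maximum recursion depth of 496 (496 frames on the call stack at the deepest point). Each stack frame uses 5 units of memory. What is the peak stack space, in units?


Maximum recursion depth = 496 frames
Memory per frame = 5 units
Total stack space = depth * frame_size
= 496 * 5 = 2480


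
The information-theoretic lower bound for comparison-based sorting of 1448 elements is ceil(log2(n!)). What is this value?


A binary decision tree of height h has at most 2^h leaves and needs at least n! of them, so h >= ceil(log2(n!)).
1448! is far too large to multiply out, so use Stirling's series:
  ln(n!) ~ n ln n - n + (1/2) ln(2 pi n) + 1/(12n)  (error below 1/(360 n^3), negligible here)
  ln(1448) = 7.2779386
  n ln n = 1448 * 7.2779386 = 10538.4551
  (1/2) ln(2 pi * 1448) = (1/2) ln(9098.0523) = 4.5579
  1/(12*1448) = 0.0001
  ln(1448!) ~ 10538.4551 - 1448 + 4.5579 + 0.0001 = 9095.0131
Convert to base 2: log2(1448!) = 9095.0131 / ln 2 = 9095.0131 / 0.69314718 = 13121.3303
ceil(13121.3303) = 13122


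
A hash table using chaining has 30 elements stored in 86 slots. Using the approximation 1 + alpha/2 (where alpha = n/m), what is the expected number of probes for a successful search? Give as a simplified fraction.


Load factor alpha = n/m = 30/86
Expected probes = 1 + alpha/2 = 1 + 30/(2*86)
= 1 + 30/172
= 172/172 + 30/172
= 202/172
Simplify: 101/86


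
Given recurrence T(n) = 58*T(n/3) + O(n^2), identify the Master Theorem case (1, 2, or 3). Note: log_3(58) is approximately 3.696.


Master Theorem parameters: a=58, b=3, c=2
log_b(a) = 3.696
Compare b^c with a: 3^2 = 9 < 58, so c < log_b(a).
Comparing c=2 vs log_b(a)=3.696:
2 < 3.696 => Case 1
Result: T(n) = O(n^(log_3 58)) ~ O(n^3.696)
Master Theorem case = 1


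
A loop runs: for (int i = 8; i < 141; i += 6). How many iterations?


Loop starts at i = 8, increments by 6, stops when i >= 141.
Number of iterations = ceil((141 - 8) / 6)
= ceil(133 / 6)
= 23


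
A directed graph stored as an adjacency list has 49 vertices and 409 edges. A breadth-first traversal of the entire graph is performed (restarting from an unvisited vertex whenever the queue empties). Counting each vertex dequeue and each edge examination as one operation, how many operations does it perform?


A full BFS traversal dequeues each vertex once and examines each edge once.
Vertex visits: 49
Edge visits: 409
V + E = 49 + 409 = 458


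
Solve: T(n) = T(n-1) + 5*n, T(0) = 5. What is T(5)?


Expanding the recurrence:
T(5) = T(4) + 5*5
       = T(3) + 5*4 + 5*5
       ...
       = T(0) + 5*(1 + 2 + ... + 5)
       = 5 + 5 * 5*6/2
       = 5 + 5 * 15
       = 5 + 75 = 80


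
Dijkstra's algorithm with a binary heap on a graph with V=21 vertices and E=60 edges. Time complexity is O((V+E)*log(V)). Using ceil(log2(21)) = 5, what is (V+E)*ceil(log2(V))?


Dijkstra with a binary heap: each vertex is extracted once, each edge may relax once.
Each heap operation costs O(log V).
V + E = 21 + 60 = 81
ceil(log2(21)) = 5 (since 2^4 = 16 < 21 <= 32 = 2^5)
Total heap work = (V+E) * ceil(log2(V)) = 81 * 5 = 405


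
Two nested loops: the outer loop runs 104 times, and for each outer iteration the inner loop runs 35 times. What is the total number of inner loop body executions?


Outer loop: 104 iterations
Inner loop: 35 iterations per outer iteration
Total = 104 * 35 = 3640


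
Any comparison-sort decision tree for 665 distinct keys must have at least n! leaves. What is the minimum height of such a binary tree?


A binary decision tree of height h has at most 2^h leaves and needs at least n! of them, so h >= ceil(log2(n!)).
665! is far too large to multiply out, so use Stirling's series:
  ln(n!) ~ n ln n - n + (1/2) ln(2 pi n) + 1/(12n)  (error below 1/(360 n^3), negligible here)
  ln(665) = 6.4997870
  n ln n = 665 * 6.4997870 = 4322.3584
  (1/2) ln(2 pi * 665) = (1/2) ln(4178.3182) = 4.1688
  1/(12*665) = 0.0001
  ln(665!) ~ 4322.3584 - 665 + 4.1688 + 0.0001 = 3661.5273
Convert to base 2: log2(665!) = 3661.5273 / ln 2 = 3661.5273 / 0.69314718 = 5282.4673
ceil(5282.4673) = 5283


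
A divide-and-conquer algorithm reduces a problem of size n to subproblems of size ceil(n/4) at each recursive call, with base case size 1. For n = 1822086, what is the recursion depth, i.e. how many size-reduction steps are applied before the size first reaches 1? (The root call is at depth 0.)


Each step divides the size by 4 (rounding up); after k steps the size is ceil(n/4^k), which equals 1 exactly when 4^k >= n.
So the depth is the smallest k with 4^k >= 1822086, i.e. ceil(log_4(1822086)).
4^10 = 1048576 < 1822086 <= 4194304 = 4^11
Recursion depth = 11


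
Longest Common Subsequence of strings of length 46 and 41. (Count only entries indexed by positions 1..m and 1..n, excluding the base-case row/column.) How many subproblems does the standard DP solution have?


DP table indexed by positions in both strings.
First string: 46 positions
Second string: 41 positions
Total = 46 * 41 = 1886


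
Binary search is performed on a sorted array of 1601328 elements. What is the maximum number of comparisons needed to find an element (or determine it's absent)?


Binary search halves the search space each comparison:
  Step 1: search space = 1601328 -> 800664
  Step 2: search space = 800664 -> 400332
  Step 3: search space = 400332 -> 200166
  Step 4: search space = 200166 -> 100083
  Step 5: search space = 100083 -> 50041
  Step 6: search space = 50041 -> 25020
  Step 7: search space = 25020 -> 12510
  Step 8: search space = 12510 -> 6255
  Step 9: search space = 6255 -> 3127
  Step 10: search space = 3127 -> 1563
  Step 11: search space = 1563 -> 781
  Step 12: search space = 781 -> 390
  Step 13: search space = 390 -> 195
  Step 14: search space = 195 -> 97
  Step 15: search space = 97 -> 48
  Step 16: search space = 48 -> 24
  Step 17: search space = 24 -> 12
  Step 18: search space = 12 -> 6
  Step 19: search space = 6 -> 3
  Step 20: search space = 3 -> 1
  Step 21: search space = 1 (final check)
Maximum comparisons = floor(log2(1601328)) + 1 = 20 + 1 = 21


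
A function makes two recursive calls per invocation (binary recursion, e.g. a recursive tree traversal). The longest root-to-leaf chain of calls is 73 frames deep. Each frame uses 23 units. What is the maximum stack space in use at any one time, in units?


Binary recursion: the two calls run one after the other, so only one root-to-leaf chain of frames is on the stack at a time.
Maximum depth (longest chain) = 73 frames
Each frame = 23 units
Max stack space = 73 * 23 = 1679


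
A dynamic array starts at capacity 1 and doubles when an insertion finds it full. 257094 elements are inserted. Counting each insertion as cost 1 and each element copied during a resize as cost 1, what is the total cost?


n = 257094
Insertion costs: 257094
Resizes copy 1, 2, 4, ... up to the largest power of 2 that is <= n-1 = 257093, i.e. 131072.
Copy costs = 1 + 2 + 4 + 8 + 16 + 32 + 64 + 128 + 256 + 512 + 1024 + 2048 + 4096 + 8192 + 16384 + 32768 + 65536 + 131072 = 262143
Total = 257094 + 262143 = 519237


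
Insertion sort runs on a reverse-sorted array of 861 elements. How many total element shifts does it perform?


Sum of shifts = 1 + 2 + 3 + ... + 860
= 861 * 860 / 2
= 740460 / 2
= 370230


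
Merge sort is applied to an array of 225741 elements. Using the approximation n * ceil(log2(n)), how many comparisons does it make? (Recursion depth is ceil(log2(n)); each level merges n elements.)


Merge sort divides the array into halves recursively.
Number of levels = ceil(log2(225741)) = 18
At each level, approximately n = 225741 comparisons are needed for merging.
Total comparisons ~ n * ceil(log2(n)) = 225741 * 18 = 4063338


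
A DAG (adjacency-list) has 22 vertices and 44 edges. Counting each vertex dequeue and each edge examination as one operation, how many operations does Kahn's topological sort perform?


V = 22 (vertex processing)
E = 44 (edge processing)
V + E = 22 + 44 = 66


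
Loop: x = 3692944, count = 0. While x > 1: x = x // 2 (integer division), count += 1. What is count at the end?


The variable x halves each step:
x = 3692944 -> 1846472 -> 923236 -> 461618 -> 230809 -> 115404 -> 57702 -> 28851 -> 14425 -> 7212 -> 3606 -> 1803 -> 901 -> 450 -> 225 -> 112 -> 56 -> 28 -> 14 -> 7 -> 3 -> 1
Number of halvings = floor(log2(3692944)) = 21


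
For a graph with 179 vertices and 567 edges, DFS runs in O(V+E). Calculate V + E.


A full DFS traversal visits each vertex once and examines each edge once.
V = 179
E = 567
Sum = 179 + 567 = 746


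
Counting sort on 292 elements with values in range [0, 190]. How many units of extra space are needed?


Output array size: 292 (to store sorted result)
Count array size: 191 (one slot per possible value, range 0 to 190)
Total extra space = 292 + 191 = 483


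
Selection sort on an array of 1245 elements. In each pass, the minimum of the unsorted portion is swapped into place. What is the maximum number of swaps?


Selection sort performs one swap per pass:
  Pass 1: find min in positions 0 to 1244, swap with position 0
  Pass 2: find min in positions 1 to 1244, swap with position 1
  Pass 3: find min in positions 2 to 1244, swap with position 2
  Pass 4: find min in positions 3 to 1244, swap with position 3
  Pass 5: find min in positions 4 to 1244, swap with position 4
  ... (1239 more passes)
Total passes (and swaps) = n - 1 = 1245 - 1 = 1244


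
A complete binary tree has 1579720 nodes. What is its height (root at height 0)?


In a complete binary tree, level k holds nodes 2^k .. 2^(k+1)-1 (1-indexed).
Height = floor(log2(n)) = floor(log2(1579720)) = 20
Check: 2^20 = 1048576 <= 1579720 < 2097152 = 2^21


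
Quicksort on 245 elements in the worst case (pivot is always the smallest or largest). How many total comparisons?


In the worst case, each partition step picks the worst pivot:
  Partition 1: 244 comparisons (n-1 elements to compare)
  Partition 2: 243 comparisons
  Partition 3: 242 comparisons
  Partition 4: 241 comparisons
  Partition 5: 240 comparisons
  ...
  Last partition: 0 comparisons
Total = (n-1) + (n-2) + ... + 1 + 0 = n*(n-1)/2
= 245*244/2 = 29890


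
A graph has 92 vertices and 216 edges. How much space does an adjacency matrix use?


Adjacency matrix: V x V grid of entries
Space = V^2 = 92^2 = 92 * 92 = 8464


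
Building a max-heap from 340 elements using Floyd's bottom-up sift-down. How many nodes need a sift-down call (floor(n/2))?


In a heap of 340 elements (0-indexed array):
  Last element index: 339
  Parent of last element: floor((339 - 1) / 2) = 169
  Internal nodes: indices 0 to 169
  Count = floor(340/2) = 170


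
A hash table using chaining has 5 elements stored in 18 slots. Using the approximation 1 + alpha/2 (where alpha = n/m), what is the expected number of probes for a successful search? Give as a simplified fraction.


Load factor alpha = n/m = 5/18
Expected probes = 1 + alpha/2 = 1 + 5/(2*18)
= 1 + 5/36
= 36/36 + 5/36
= 41/36


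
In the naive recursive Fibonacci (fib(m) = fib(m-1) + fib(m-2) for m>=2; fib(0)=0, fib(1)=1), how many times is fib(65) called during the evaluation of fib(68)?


Let N(m) = number of times fib(m) is called while evaluating fib(68).
N(68) = 1 (the initial call).
N(67) = 1 (only fib(68) calls it).
For 1 <= m <= 66: fib(m) is called by fib(m+1) and fib(m+2), so
  N(m) = N(m+1) + N(m+2).
fib(0) is called only by fib(2), so N(0) = N(2).
Walk down from m=68:
  N(68)=1, N(67)=1, N(66)=2, N(65)=3
N(65) = 3


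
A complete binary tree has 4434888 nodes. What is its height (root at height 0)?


In a complete binary tree, level k holds nodes 2^k .. 2^(k+1)-1 (1-indexed).
Height = floor(log2(n)) = floor(log2(4434888)) = 22
Check: 2^22 = 4194304 <= 4434888 < 8388608 = 2^23


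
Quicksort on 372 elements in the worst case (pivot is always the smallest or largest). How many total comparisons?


In the worst case, each partition step picks the worst pivot:
  Partition 1: 371 comparisons (n-1 elements to compare)
  Partition 2: 370 comparisons
  Partition 3: 369 comparisons
  Partition 4: 368 comparisons
  Partition 5: 367 comparisons
  ...
  Last partition: 0 comparisons
Total = (n-1) + (n-2) + ... + 1 + 0 = n*(n-1)/2
= 372*371/2 = 69006


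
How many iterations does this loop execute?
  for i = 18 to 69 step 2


The loop variable i takes values starting at 18 and increments by 2 each iteration.
Sequence: i = 18, 20, 22, 24, 26, 28, 30, 32, 34, ...
The upper bound 69 is inclusive, so the count is floor((last - first) / step) + 1:
floor((69 - 18) / 2) + 1 = floor(51/2) + 1 = 25 + 1 = 26


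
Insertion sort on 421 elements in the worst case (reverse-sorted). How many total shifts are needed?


In the worst case (reverse-sorted), each element shifts past all previous:
  Element 1: 1 shifts
  Element 2: 2 shifts
  Element 3: 3 shifts
  Element 4: 4 shifts
  Element 5: 5 shifts
  ...
  Element 420: 420 shifts
Total = 1 + 2 + ... + 420
= 421*(421-1)/2 = 88410


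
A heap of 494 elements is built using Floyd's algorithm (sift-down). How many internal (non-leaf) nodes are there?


Leaf nodes occupy roughly half the array.
Sift-down is called for each internal node, starting from the last one.
Internal nodes = floor(n/2) = floor(494/2) = 247


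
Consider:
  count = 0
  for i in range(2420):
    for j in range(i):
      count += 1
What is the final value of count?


For each i, the inner loop runs i times:
  i=0: inner runs 0 times
  i=1: inner runs 1 time
  i=2: inner runs 2 times
  i=3: inner runs 3 times
  i=4: inner runs 4 times
  i=5: inner runs 5 times
  i=6: inner runs 6 times
  i=7: inner runs 7 times
  ...
Total = 0 + 1 + 2 + ... + 2419 = 2420*(2420-1)/2 = 2926990


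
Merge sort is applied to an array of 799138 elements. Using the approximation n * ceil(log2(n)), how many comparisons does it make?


Merge sort divides the array into halves recursively.
Number of levels = ceil(log2(799138)) = 20
At each level, approximately n = 799138 comparisons are needed for merging.
Total comparisons ~ n * ceil(log2(n)) = 799138 * 20 = 15982760


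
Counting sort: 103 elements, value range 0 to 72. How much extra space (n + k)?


n = 103 (output array)
k = 73 (count array for 73 distinct values)
Extra space = 103 + 73 = 176


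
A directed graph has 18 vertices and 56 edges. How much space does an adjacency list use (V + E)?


Adjacency list: one list head per vertex + one entry per edge
Vertex heads: 18
Edge entries: 56
Total = 18 + 56 = 74


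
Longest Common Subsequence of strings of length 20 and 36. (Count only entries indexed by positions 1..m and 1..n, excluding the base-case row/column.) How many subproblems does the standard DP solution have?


DP table indexed by positions in both strings.
First string: 20 positions
Second string: 36 positions
Total = 20 * 36 = 720


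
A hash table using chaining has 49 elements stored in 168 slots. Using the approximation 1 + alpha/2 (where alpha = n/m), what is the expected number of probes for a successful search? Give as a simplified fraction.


Load factor alpha = n/m = 49/168
Expected probes = 1 + alpha/2 = 1 + 49/(2*168)
= 1 + 49/336
= 336/336 + 49/336
= 385/336
Simplify: 55/48


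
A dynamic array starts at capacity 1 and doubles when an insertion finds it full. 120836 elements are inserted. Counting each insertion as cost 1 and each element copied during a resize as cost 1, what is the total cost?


n = 120836
Insertion costs: 120836
Resizes copy 1, 2, 4, ... up to the largest power of 2 that is <= n-1 = 120835, i.e. 65536.
Copy costs = 1 + 2 + 4 + 8 + 16 + 32 + 64 + 128 + 256 + 512 + 1024 + 2048 + 4096 + 8192 + 16384 + 32768 + 65536 = 131071
Total = 120836 + 131071 = 251907
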